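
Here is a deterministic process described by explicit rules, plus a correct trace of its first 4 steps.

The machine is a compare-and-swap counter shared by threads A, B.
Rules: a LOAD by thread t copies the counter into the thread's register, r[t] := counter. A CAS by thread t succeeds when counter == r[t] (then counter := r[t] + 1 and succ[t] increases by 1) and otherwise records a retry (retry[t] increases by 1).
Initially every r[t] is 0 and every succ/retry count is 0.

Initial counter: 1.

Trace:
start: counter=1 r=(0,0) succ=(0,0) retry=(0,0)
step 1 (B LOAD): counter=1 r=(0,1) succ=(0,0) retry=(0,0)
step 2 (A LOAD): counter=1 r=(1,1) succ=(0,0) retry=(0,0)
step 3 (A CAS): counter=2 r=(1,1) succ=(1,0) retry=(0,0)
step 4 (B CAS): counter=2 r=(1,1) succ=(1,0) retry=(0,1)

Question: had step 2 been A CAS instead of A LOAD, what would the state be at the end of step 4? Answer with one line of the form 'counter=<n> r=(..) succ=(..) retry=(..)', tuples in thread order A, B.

counter=2 r=(0,1) succ=(0,1) retry=(2,0)

(re-executing from step 2 with the substitution; state before step 2: counter=1 r=(0,1) succ=(0,0) retry=(0,0))
step 2 (A CAS): counter=1 r=(0,1) succ=(0,0) retry=(1,0)
step 3 (A CAS): counter=1 r=(0,1) succ=(0,0) retry=(2,0)
step 4 (B CAS): counter=2 r=(0,1) succ=(0,1) retry=(2,0)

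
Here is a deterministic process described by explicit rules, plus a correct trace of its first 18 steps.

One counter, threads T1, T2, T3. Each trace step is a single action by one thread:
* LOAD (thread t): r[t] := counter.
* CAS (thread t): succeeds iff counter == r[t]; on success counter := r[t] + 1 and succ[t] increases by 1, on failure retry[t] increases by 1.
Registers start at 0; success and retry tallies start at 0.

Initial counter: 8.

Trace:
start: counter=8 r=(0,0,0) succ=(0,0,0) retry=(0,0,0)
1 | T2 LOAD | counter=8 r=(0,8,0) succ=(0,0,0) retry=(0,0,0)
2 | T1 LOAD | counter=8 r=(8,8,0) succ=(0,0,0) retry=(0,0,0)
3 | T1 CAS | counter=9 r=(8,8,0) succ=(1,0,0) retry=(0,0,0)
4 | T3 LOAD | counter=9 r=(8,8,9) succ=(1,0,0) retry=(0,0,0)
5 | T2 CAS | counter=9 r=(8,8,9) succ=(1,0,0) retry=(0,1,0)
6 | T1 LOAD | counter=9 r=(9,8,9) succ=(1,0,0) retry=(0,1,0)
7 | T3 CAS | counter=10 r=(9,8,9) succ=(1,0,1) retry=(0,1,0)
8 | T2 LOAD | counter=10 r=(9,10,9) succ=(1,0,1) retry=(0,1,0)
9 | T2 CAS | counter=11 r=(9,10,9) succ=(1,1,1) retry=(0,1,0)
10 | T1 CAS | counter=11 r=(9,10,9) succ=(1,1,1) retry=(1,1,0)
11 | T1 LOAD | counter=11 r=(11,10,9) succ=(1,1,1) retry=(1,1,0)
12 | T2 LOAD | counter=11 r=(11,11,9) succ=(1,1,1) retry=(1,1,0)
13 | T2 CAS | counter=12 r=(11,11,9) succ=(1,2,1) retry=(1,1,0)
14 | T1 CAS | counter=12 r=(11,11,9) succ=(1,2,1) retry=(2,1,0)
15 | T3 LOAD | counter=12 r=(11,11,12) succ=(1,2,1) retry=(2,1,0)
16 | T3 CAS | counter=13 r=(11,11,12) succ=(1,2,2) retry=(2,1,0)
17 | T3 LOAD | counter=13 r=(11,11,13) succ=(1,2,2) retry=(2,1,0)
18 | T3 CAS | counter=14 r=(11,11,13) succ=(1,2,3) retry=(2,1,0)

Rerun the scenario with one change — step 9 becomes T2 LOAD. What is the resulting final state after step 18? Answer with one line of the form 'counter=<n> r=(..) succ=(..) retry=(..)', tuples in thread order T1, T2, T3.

(re-executing from step 9 with the substitution; state before step 9: counter=10 r=(9,10,9) succ=(1,0,1) retry=(0,1,0))
9 | T2 LOAD | counter=10 r=(9,10,9) succ=(1,0,1) retry=(0,1,0)
10 | T1 CAS | counter=10 r=(9,10,9) succ=(1,0,1) retry=(1,1,0)
11 | T1 LOAD | counter=10 r=(10,10,9) succ=(1,0,1) retry=(1,1,0)
12 | T2 LOAD | counter=10 r=(10,10,9) succ=(1,0,1) retry=(1,1,0)
13 | T2 CAS | counter=11 r=(10,10,9) succ=(1,1,1) retry=(1,1,0)
14 | T1 CAS | counter=11 r=(10,10,9) succ=(1,1,1) retry=(2,1,0)
15 | T3 LOAD | counter=11 r=(10,10,11) succ=(1,1,1) retry=(2,1,0)
16 | T3 CAS | counter=12 r=(10,10,11) succ=(1,1,2) retry=(2,1,0)
17 | T3 LOAD | counter=12 r=(10,10,12) succ=(1,1,2) retry=(2,1,0)
18 | T3 CAS | counter=13 r=(10,10,12) succ=(1,1,3) retry=(2,1,0)

counter=13 r=(10,10,12) succ=(1,1,3) retry=(2,1,0)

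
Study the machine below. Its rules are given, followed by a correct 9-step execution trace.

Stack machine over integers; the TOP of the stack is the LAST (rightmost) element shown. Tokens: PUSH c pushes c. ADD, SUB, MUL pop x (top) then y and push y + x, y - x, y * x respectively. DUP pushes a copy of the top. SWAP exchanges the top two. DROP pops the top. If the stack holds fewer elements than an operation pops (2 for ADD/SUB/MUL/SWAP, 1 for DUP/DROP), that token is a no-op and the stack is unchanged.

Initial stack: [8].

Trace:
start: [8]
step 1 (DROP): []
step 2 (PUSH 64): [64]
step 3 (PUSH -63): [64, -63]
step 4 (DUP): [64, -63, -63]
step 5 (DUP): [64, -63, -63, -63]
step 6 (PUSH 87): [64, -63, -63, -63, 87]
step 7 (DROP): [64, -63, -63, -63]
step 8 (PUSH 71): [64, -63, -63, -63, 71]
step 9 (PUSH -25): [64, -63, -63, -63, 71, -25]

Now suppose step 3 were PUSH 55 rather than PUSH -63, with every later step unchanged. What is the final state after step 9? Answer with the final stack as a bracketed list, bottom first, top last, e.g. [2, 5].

[64, 55, 55, 55, 71, -25]

(re-executing from step 3 with the substitution; state before step 3: [64])
step 3 (PUSH 55): [64, 55]
step 4 (DUP): [64, 55, 55]
step 5 (DUP): [64, 55, 55, 55]
step 6 (PUSH 87): [64, 55, 55, 55, 87]
step 7 (DROP): [64, 55, 55, 55]
step 8 (PUSH 71): [64, 55, 55, 55, 71]
step 9 (PUSH -25): [64, 55, 55, 55, 71, -25]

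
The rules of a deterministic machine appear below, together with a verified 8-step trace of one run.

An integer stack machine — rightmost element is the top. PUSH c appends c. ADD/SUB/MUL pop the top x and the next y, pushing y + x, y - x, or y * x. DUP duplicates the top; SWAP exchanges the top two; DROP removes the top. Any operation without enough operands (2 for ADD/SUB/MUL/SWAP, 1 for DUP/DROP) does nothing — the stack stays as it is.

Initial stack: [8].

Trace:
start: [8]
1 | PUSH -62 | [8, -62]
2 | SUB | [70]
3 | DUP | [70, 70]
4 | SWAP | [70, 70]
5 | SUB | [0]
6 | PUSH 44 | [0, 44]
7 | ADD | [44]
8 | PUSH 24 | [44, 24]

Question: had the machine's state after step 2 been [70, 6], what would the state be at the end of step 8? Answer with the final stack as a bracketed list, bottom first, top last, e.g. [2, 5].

[70, 44, 24]

state after step 2 := [70, 6]
3 | DUP | [70, 6, 6]
4 | SWAP | [70, 6, 6]
5 | SUB | [70, 0]
6 | PUSH 44 | [70, 0, 44]
7 | ADD | [70, 44]
8 | PUSH 24 | [70, 44, 24]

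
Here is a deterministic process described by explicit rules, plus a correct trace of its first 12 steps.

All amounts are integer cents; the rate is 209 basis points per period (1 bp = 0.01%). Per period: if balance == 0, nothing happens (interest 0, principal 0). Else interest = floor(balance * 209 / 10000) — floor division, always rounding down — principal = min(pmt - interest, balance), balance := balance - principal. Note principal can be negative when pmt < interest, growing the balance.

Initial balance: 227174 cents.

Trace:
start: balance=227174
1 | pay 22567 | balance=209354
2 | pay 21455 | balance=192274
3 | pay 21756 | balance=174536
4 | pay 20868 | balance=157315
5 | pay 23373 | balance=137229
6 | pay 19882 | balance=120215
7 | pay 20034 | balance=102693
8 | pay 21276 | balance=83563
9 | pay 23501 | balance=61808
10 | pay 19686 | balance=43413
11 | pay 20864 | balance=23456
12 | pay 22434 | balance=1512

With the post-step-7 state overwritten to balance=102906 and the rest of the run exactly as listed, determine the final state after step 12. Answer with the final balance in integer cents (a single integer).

state after step 7 := balance=102906
8 | pay 21276 | balance=83780
9 | pay 23501 | balance=62030
10 | pay 19686 | balance=43640
11 | pay 20864 | balance=23688
12 | pay 22434 | balance=1749

1749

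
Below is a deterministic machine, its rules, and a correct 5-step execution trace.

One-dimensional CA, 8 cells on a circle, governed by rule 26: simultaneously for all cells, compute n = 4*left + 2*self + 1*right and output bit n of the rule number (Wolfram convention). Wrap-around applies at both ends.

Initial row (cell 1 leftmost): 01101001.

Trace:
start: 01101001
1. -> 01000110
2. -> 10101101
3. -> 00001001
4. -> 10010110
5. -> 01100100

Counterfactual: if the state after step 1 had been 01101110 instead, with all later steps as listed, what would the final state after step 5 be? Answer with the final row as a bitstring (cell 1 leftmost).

10011011

state after step 1 := 01101110
2. -> 11001001
3. -> 00110111
4. -> 11100100
5. -> 10011011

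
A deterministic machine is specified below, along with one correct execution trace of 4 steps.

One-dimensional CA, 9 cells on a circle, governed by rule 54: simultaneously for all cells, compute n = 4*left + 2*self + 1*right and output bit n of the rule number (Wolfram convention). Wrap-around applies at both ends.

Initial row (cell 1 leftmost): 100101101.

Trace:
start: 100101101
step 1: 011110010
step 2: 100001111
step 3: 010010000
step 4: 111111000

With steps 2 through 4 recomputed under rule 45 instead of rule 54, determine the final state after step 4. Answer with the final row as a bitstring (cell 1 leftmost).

011100110

(re-executing steps 2..4 under rule 45; state before step 2: 011110010)
step 2: 010000010
step 3: 010111010
step 4: 011100110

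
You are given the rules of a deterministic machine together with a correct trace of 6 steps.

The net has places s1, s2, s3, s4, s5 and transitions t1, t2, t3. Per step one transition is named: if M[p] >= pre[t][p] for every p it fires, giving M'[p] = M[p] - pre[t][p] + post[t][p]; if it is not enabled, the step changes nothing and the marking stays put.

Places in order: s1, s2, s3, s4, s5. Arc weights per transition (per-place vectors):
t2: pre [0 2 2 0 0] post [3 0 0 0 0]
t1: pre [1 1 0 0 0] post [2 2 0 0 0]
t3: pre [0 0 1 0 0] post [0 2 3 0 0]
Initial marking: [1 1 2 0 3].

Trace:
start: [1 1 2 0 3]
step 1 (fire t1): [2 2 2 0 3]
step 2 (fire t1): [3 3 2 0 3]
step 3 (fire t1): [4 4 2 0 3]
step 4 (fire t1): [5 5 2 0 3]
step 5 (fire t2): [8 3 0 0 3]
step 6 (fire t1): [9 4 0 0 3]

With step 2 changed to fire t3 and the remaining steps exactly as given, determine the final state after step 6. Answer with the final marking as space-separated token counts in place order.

8 5 2 0 3

(re-executing from step 2 with the substitution; state before step 2: [2 2 2 0 3])
step 2 (fire t3): [2 4 4 0 3]
step 3 (fire t1): [3 5 4 0 3]
step 4 (fire t1): [4 6 4 0 3]
step 5 (fire t2): [7 4 2 0 3]
step 6 (fire t1): [8 5 2 0 3]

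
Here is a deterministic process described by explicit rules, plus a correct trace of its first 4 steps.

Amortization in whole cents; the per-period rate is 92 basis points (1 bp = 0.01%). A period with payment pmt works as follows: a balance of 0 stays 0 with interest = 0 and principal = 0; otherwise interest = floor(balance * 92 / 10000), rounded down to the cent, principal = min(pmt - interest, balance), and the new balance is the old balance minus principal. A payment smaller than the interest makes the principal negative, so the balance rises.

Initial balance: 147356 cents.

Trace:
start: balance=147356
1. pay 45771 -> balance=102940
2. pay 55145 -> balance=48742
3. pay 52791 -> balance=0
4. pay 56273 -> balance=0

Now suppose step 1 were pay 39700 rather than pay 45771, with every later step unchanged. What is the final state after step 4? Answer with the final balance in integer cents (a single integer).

0

(re-executing from step 1 with the substitution; state before step 1: balance=147356)
1. pay 39700 -> balance=109011
2. pay 55145 -> balance=54868
3. pay 52791 -> balance=2581
4. pay 56273 -> balance=0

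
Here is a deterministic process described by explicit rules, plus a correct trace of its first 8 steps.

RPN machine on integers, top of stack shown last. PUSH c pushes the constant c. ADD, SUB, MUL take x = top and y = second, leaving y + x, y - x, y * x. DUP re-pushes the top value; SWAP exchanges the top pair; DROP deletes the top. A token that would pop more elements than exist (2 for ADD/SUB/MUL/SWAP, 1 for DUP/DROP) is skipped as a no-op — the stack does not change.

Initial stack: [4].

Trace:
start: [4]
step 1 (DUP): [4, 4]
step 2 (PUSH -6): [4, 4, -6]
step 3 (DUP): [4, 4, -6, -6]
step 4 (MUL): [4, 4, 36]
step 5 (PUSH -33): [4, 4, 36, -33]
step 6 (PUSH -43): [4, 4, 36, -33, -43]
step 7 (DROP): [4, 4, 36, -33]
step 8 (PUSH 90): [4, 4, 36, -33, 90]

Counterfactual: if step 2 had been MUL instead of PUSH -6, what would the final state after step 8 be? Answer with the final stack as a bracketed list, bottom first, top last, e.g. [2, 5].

[256, -33, 90]

(re-executing from step 2 with the substitution; state before step 2: [4, 4])
step 2 (MUL): [16]
step 3 (DUP): [16, 16]
step 4 (MUL): [256]
step 5 (PUSH -33): [256, -33]
step 6 (PUSH -43): [256, -33, -43]
step 7 (DROP): [256, -33]
step 8 (PUSH 90): [256, -33, 90]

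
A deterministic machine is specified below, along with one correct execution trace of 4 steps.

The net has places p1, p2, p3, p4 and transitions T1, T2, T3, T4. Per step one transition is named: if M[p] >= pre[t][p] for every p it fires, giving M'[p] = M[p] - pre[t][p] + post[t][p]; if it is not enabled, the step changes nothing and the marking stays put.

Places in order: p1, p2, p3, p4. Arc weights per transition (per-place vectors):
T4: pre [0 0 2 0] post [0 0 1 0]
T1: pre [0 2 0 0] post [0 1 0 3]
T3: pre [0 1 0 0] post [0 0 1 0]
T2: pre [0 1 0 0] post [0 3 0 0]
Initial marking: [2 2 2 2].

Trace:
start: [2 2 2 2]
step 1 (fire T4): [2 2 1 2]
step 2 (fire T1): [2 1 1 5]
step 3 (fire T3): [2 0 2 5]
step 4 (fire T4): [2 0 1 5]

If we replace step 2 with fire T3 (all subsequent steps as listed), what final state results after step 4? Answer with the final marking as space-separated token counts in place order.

(re-executing from step 2 with the substitution; state before step 2: [2 2 1 2])
step 2 (fire T3): [2 1 2 2]
step 3 (fire T3): [2 0 3 2]
step 4 (fire T4): [2 0 2 2]

2 0 2 2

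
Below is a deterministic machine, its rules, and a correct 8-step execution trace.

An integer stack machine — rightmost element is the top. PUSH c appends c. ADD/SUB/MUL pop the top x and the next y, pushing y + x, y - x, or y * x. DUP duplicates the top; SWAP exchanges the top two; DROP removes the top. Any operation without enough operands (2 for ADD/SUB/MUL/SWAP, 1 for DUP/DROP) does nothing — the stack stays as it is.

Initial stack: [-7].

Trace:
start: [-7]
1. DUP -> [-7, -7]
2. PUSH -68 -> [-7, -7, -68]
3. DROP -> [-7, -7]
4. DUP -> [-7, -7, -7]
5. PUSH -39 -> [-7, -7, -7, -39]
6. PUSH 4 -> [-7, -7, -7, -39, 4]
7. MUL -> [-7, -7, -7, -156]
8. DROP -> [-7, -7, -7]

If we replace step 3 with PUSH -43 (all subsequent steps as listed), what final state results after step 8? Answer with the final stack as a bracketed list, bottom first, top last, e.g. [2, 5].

(re-executing from step 3 with the substitution; state before step 3: [-7, -7, -68])
3. PUSH -43 -> [-7, -7, -68, -43]
4. DUP -> [-7, -7, -68, -43, -43]
5. PUSH -39 -> [-7, -7, -68, -43, -43, -39]
6. PUSH 4 -> [-7, -7, -68, -43, -43, -39, 4]
7. MUL -> [-7, -7, -68, -43, -43, -156]
8. DROP -> [-7, -7, -68, -43, -43]

[-7, -7, -68, -43, -43]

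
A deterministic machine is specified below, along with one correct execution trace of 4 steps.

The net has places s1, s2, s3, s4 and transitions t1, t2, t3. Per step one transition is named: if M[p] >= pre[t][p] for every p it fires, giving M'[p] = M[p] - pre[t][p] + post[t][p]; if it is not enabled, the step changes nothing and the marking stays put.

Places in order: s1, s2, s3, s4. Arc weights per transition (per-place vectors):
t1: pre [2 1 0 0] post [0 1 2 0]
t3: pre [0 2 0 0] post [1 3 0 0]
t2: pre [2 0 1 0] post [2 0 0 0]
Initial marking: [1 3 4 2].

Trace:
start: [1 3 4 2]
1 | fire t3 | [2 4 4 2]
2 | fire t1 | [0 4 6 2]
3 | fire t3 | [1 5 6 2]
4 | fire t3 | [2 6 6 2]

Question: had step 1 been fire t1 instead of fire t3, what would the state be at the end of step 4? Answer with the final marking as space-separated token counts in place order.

(re-executing from step 1 with the substitution; state before step 1: [1 3 4 2])
1 | fire t1 | [1 3 4 2]
2 | fire t1 | [1 3 4 2]
3 | fire t3 | [2 4 4 2]
4 | fire t3 | [3 5 4 2]

3 5 4 2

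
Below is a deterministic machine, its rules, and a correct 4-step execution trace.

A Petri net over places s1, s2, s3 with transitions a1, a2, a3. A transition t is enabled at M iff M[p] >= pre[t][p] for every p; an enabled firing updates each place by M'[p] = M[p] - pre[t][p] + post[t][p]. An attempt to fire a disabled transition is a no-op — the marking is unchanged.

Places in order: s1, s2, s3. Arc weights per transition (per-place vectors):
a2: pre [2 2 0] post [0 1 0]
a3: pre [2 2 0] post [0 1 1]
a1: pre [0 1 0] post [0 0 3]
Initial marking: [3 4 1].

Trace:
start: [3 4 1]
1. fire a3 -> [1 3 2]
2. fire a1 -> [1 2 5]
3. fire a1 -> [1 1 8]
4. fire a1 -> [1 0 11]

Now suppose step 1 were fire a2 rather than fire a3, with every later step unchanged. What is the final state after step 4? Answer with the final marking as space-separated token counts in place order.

(re-executing from step 1 with the substitution; state before step 1: [3 4 1])
1. fire a2 -> [1 3 1]
2. fire a1 -> [1 2 4]
3. fire a1 -> [1 1 7]
4. fire a1 -> [1 0 10]

1 0 10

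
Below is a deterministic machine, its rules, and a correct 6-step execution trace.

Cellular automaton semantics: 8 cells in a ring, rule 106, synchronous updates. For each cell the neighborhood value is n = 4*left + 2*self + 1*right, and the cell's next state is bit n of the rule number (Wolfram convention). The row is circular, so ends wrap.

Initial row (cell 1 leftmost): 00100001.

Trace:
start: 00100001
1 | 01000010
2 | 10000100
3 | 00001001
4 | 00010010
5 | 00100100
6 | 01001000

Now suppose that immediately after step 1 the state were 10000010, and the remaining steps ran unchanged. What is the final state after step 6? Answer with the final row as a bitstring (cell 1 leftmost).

state after step 1 := 10000010
2 | 00000101
3 | 00001010
4 | 00010100
5 | 00101000
6 | 01010000

01010000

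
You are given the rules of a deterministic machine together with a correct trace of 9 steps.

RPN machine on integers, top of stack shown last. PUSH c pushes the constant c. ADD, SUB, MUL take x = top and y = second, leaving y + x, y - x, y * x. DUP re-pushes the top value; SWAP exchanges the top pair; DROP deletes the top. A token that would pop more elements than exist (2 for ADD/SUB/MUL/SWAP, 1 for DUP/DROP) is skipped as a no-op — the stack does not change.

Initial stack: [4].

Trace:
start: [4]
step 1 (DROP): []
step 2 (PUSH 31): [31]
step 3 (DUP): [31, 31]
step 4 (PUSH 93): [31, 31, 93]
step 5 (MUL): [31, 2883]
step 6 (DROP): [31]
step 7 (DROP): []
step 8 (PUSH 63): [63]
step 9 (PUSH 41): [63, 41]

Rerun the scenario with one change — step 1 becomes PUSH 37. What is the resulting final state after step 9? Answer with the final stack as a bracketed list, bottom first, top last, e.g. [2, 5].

[4, 37, 63, 41]

(re-executing from step 1 with the substitution; state before step 1: [4])
step 1 (PUSH 37): [4, 37]
step 2 (PUSH 31): [4, 37, 31]
step 3 (DUP): [4, 37, 31, 31]
step 4 (PUSH 93): [4, 37, 31, 31, 93]
step 5 (MUL): [4, 37, 31, 2883]
step 6 (DROP): [4, 37, 31]
step 7 (DROP): [4, 37]
step 8 (PUSH 63): [4, 37, 63]
step 9 (PUSH 41): [4, 37, 63, 41]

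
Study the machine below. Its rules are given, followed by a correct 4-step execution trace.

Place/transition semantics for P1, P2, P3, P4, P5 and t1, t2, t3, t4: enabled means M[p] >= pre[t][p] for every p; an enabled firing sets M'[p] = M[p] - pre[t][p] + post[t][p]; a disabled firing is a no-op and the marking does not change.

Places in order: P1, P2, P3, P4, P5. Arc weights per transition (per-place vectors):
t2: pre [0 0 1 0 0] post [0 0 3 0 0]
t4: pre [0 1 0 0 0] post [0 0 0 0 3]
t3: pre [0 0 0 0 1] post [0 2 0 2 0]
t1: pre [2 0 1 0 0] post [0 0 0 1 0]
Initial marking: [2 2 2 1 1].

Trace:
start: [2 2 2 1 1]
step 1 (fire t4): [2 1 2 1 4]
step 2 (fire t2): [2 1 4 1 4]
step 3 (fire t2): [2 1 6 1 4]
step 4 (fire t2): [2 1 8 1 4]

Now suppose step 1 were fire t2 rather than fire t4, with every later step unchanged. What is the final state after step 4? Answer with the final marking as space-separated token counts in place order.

2 2 10 1 1

(re-executing from step 1 with the substitution; state before step 1: [2 2 2 1 1])
step 1 (fire t2): [2 2 4 1 1]
step 2 (fire t2): [2 2 6 1 1]
step 3 (fire t2): [2 2 8 1 1]
step 4 (fire t2): [2 2 10 1 1]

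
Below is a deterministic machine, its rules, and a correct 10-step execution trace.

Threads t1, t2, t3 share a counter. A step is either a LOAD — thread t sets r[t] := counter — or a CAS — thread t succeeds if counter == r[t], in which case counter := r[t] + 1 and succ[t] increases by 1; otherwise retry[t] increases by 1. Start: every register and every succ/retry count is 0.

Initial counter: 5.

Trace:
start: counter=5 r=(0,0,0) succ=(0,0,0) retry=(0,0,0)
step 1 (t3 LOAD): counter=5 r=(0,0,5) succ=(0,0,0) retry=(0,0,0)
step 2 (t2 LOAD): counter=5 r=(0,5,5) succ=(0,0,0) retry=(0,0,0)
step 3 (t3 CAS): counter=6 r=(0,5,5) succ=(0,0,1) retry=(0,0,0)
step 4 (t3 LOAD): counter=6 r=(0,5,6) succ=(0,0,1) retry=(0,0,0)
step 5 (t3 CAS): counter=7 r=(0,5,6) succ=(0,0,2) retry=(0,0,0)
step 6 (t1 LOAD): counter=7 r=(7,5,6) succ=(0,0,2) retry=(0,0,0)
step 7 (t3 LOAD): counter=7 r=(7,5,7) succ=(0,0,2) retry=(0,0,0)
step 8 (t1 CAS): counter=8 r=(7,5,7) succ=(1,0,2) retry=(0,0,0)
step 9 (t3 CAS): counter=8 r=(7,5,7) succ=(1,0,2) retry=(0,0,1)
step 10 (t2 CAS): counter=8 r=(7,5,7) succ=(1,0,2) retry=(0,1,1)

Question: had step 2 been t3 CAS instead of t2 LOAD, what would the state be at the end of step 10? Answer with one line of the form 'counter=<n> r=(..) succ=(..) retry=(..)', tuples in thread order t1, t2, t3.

(re-executing from step 2 with the substitution; state before step 2: counter=5 r=(0,0,5) succ=(0,0,0) retry=(0,0,0))
step 2 (t3 CAS): counter=6 r=(0,0,5) succ=(0,0,1) retry=(0,0,0)
step 3 (t3 CAS): counter=6 r=(0,0,5) succ=(0,0,1) retry=(0,0,1)
step 4 (t3 LOAD): counter=6 r=(0,0,6) succ=(0,0,1) retry=(0,0,1)
step 5 (t3 CAS): counter=7 r=(0,0,6) succ=(0,0,2) retry=(0,0,1)
step 6 (t1 LOAD): counter=7 r=(7,0,6) succ=(0,0,2) retry=(0,0,1)
step 7 (t3 LOAD): counter=7 r=(7,0,7) succ=(0,0,2) retry=(0,0,1)
step 8 (t1 CAS): counter=8 r=(7,0,7) succ=(1,0,2) retry=(0,0,1)
step 9 (t3 CAS): counter=8 r=(7,0,7) succ=(1,0,2) retry=(0,0,2)
step 10 (t2 CAS): counter=8 r=(7,0,7) succ=(1,0,2) retry=(0,1,2)

counter=8 r=(7,0,7) succ=(1,0,2) retry=(0,1,2)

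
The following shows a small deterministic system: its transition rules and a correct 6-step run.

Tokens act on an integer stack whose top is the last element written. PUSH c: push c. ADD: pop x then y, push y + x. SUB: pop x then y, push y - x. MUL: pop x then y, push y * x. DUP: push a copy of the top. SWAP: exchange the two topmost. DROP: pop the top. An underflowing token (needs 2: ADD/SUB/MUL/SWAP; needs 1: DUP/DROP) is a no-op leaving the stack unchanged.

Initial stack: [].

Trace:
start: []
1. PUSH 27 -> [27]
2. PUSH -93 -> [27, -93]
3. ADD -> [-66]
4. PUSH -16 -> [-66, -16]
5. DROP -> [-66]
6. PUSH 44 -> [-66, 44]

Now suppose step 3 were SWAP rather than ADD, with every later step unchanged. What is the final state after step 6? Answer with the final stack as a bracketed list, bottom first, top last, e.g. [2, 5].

[-93, 27, 44]

(re-executing from step 3 with the substitution; state before step 3: [27, -93])
3. SWAP -> [-93, 27]
4. PUSH -16 -> [-93, 27, -16]
5. DROP -> [-93, 27]
6. PUSH 44 -> [-93, 27, 44]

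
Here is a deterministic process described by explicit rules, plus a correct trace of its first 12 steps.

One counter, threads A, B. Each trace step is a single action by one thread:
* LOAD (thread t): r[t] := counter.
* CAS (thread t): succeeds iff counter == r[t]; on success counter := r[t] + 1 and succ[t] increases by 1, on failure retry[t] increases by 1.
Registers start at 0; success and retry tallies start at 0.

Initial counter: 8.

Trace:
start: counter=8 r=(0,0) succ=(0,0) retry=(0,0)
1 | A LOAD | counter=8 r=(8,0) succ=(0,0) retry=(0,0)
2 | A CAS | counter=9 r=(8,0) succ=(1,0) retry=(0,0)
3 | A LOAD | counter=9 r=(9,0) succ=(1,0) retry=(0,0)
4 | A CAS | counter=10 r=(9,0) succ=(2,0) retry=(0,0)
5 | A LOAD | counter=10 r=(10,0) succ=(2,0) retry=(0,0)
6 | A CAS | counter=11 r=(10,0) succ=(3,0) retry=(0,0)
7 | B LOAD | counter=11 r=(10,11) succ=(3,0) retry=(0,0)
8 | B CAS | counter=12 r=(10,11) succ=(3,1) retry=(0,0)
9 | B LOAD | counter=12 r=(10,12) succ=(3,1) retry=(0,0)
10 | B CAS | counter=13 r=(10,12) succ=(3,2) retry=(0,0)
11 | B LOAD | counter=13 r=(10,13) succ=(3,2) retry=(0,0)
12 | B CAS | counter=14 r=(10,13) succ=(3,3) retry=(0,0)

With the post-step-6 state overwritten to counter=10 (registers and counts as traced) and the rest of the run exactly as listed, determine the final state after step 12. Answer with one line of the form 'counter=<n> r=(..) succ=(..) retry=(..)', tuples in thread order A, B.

counter=13 r=(10,12) succ=(3,3) retry=(0,0)

state after step 6 := counter=10 r=(10,0) succ=(3,0) retry=(0,0)
7 | B LOAD | counter=10 r=(10,10) succ=(3,0) retry=(0,0)
8 | B CAS | counter=11 r=(10,10) succ=(3,1) retry=(0,0)
9 | B LOAD | counter=11 r=(10,11) succ=(3,1) retry=(0,0)
10 | B CAS | counter=12 r=(10,11) succ=(3,2) retry=(0,0)
11 | B LOAD | counter=12 r=(10,12) succ=(3,2) retry=(0,0)
12 | B CAS | counter=13 r=(10,12) succ=(3,3) retry=(0,0)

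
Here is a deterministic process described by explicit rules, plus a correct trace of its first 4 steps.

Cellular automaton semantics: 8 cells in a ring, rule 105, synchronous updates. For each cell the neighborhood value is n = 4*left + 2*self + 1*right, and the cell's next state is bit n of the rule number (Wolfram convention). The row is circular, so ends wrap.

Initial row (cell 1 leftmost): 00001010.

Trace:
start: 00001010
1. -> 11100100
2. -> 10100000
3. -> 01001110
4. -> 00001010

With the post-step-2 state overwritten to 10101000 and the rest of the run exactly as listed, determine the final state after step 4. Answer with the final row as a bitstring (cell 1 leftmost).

state after step 2 := 10101000
3. -> 01010010
4. -> 00100000

00100000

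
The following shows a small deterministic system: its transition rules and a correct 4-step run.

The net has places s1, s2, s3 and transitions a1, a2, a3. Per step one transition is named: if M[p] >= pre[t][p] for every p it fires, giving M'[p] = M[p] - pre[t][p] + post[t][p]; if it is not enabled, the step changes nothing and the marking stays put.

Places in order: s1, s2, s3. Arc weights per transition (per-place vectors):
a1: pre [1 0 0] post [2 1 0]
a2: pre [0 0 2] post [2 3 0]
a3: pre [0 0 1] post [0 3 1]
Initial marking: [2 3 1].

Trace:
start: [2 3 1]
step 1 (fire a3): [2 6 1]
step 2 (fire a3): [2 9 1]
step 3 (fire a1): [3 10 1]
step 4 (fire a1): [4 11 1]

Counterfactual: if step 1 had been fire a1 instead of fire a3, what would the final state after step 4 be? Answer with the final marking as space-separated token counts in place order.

5 9 1

(re-executing from step 1 with the substitution; state before step 1: [2 3 1])
step 1 (fire a1): [3 4 1]
step 2 (fire a3): [3 7 1]
step 3 (fire a1): [4 8 1]
step 4 (fire a1): [5 9 1]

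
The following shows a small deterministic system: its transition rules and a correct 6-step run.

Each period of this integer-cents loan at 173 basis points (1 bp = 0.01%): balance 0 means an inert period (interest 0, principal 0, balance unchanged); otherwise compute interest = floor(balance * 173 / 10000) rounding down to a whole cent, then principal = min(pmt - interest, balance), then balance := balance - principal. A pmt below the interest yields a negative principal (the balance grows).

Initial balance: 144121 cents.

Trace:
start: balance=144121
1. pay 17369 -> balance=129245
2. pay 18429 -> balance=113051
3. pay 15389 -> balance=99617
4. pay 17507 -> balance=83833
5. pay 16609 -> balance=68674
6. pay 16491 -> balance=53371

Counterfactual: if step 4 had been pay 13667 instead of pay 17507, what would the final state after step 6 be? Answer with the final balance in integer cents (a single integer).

(re-executing from step 4 with the substitution; state before step 4: balance=99617)
4. pay 13667 -> balance=87673
5. pay 16609 -> balance=72580
6. pay 16491 -> balance=57344

57344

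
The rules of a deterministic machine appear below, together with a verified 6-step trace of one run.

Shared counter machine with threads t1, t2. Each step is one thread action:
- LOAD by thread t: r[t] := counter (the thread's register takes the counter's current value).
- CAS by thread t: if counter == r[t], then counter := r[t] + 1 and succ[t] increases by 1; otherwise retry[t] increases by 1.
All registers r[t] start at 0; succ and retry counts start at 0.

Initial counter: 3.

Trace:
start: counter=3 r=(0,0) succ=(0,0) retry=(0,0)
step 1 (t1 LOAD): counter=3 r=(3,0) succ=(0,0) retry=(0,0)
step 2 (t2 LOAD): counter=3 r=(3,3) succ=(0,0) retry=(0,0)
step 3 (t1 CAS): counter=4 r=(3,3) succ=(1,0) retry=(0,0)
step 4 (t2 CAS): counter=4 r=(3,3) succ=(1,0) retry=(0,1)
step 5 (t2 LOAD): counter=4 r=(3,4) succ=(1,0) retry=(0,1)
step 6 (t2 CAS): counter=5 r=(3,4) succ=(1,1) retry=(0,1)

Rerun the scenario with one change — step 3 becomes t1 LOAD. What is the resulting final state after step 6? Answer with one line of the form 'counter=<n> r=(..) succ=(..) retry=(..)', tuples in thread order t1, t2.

counter=5 r=(3,4) succ=(0,2) retry=(0,0)

(re-executing from step 3 with the substitution; state before step 3: counter=3 r=(3,3) succ=(0,0) retry=(0,0))
step 3 (t1 LOAD): counter=3 r=(3,3) succ=(0,0) retry=(0,0)
step 4 (t2 CAS): counter=4 r=(3,3) succ=(0,1) retry=(0,0)
step 5 (t2 LOAD): counter=4 r=(3,4) succ=(0,1) retry=(0,0)
step 6 (t2 CAS): counter=5 r=(3,4) succ=(0,2) retry=(0,0)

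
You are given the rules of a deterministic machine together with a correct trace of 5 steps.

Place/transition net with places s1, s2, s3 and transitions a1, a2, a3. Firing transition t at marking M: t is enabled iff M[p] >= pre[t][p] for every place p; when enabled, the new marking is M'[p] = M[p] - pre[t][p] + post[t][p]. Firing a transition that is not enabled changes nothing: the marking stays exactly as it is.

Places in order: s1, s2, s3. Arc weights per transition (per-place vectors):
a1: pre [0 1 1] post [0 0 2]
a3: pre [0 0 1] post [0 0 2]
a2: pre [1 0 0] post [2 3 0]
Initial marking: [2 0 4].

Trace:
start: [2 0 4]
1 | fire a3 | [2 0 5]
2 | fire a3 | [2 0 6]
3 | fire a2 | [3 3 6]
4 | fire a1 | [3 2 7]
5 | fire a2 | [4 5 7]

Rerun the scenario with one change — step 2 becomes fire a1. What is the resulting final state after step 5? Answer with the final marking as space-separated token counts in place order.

(re-executing from step 2 with the substitution; state before step 2: [2 0 5])
2 | fire a1 | [2 0 5]
3 | fire a2 | [3 3 5]
4 | fire a1 | [3 2 6]
5 | fire a2 | [4 5 6]

4 5 6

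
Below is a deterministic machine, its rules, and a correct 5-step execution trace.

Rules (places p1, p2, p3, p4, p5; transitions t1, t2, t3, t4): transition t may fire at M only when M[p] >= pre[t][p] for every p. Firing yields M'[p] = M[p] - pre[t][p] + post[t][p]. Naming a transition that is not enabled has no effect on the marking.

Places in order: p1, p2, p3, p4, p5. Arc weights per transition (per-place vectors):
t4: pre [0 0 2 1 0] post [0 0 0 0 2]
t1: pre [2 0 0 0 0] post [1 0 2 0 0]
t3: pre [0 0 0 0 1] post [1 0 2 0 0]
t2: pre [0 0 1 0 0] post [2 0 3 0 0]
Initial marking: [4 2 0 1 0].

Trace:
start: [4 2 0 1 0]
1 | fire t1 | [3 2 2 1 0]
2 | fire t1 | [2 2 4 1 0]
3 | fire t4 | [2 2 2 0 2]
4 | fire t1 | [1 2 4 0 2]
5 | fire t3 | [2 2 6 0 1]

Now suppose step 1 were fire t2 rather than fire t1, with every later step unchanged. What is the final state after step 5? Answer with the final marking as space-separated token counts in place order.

3 2 4 0 1

(re-executing from step 1 with the substitution; state before step 1: [4 2 0 1 0])
1 | fire t2 | [4 2 0 1 0]
2 | fire t1 | [3 2 2 1 0]
3 | fire t4 | [3 2 0 0 2]
4 | fire t1 | [2 2 2 0 2]
5 | fire t3 | [3 2 4 0 1]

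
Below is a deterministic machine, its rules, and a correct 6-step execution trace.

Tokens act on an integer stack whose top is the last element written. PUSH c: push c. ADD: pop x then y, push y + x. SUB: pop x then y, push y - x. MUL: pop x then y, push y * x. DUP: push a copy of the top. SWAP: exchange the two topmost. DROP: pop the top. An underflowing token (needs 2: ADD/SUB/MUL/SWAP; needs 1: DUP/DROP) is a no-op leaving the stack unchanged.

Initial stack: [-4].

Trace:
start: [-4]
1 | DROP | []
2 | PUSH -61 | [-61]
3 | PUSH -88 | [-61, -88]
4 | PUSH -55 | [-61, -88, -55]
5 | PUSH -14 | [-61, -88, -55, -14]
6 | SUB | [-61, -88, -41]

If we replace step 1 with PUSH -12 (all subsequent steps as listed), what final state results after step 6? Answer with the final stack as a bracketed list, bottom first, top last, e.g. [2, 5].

[-4, -12, -61, -88, -41]

(re-executing from step 1 with the substitution; state before step 1: [-4])
1 | PUSH -12 | [-4, -12]
2 | PUSH -61 | [-4, -12, -61]
3 | PUSH -88 | [-4, -12, -61, -88]
4 | PUSH -55 | [-4, -12, -61, -88, -55]
5 | PUSH -14 | [-4, -12, -61, -88, -55, -14]
6 | SUB | [-4, -12, -61, -88, -41]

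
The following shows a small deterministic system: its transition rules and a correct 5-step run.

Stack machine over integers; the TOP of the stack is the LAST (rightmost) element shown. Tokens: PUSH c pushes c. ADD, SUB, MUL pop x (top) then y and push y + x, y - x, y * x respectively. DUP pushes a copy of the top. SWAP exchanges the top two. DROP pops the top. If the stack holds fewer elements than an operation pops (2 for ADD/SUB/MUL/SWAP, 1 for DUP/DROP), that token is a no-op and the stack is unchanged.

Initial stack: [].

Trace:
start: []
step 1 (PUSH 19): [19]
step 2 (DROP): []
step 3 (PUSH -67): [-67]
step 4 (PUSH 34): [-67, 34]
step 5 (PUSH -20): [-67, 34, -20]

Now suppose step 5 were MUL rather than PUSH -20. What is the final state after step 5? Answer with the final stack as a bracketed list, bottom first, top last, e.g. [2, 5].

(re-executing from step 5 with the substitution; state before step 5: [-67, 34])
step 5 (MUL): [-2278]

[-2278]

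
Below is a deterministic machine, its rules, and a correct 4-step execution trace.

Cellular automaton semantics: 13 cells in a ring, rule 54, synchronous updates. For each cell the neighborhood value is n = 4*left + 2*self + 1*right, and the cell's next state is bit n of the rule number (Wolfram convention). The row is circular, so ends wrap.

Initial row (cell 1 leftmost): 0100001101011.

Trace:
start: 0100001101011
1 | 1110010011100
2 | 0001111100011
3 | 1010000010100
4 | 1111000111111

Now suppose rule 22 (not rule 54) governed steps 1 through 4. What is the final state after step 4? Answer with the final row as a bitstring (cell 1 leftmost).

0001000000100

(re-executing steps 1..4 under rule 22; state before step 1: 0100001101011)
1 | 0110010001000
2 | 1001111011100
3 | 1110000000011
4 | 0001000000100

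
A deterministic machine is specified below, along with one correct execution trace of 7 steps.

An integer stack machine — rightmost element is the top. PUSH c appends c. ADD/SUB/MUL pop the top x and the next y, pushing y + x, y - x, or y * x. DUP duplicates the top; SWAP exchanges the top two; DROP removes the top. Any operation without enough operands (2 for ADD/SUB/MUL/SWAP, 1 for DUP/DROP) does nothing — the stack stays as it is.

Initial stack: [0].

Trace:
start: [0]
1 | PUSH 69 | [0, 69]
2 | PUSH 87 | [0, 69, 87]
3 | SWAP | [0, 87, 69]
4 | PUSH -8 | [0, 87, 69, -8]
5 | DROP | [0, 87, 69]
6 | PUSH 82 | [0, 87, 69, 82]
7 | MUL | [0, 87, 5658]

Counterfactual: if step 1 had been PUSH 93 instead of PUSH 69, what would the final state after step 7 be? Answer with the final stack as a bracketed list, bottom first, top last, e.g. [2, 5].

(re-executing from step 1 with the substitution; state before step 1: [0])
1 | PUSH 93 | [0, 93]
2 | PUSH 87 | [0, 93, 87]
3 | SWAP | [0, 87, 93]
4 | PUSH -8 | [0, 87, 93, -8]
5 | DROP | [0, 87, 93]
6 | PUSH 82 | [0, 87, 93, 82]
7 | MUL | [0, 87, 7626]

[0, 87, 7626]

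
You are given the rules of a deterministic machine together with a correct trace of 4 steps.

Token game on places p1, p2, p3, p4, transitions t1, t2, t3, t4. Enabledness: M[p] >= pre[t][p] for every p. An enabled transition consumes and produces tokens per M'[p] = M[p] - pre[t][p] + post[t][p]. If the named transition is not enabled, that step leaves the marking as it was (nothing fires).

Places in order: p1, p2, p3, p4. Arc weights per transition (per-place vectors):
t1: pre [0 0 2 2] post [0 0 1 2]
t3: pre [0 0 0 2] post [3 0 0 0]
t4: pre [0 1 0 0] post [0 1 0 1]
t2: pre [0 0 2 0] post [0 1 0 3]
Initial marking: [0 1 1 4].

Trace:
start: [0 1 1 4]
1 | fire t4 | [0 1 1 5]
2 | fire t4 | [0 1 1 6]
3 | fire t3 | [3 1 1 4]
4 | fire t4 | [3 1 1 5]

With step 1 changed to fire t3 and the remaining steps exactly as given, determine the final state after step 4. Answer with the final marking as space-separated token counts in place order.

(re-executing from step 1 with the substitution; state before step 1: [0 1 1 4])
1 | fire t3 | [3 1 1 2]
2 | fire t4 | [3 1 1 3]
3 | fire t3 | [6 1 1 1]
4 | fire t4 | [6 1 1 2]

6 1 1 2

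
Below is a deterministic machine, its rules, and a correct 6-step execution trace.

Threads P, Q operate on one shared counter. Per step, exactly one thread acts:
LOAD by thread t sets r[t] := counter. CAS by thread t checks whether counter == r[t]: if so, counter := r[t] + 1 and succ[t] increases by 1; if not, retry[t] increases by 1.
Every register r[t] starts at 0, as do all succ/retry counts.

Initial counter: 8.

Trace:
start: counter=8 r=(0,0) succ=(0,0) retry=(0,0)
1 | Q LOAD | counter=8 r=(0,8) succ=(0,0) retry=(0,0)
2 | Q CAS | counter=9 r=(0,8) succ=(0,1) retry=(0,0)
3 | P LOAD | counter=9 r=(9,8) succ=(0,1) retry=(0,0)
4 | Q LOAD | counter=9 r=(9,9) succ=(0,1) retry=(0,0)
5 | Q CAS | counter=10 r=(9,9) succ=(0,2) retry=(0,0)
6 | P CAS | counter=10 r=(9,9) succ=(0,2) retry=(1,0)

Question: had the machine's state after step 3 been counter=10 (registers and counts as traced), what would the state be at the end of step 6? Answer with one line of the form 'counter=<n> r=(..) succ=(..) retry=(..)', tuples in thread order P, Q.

counter=11 r=(9,10) succ=(0,2) retry=(1,0)

state after step 3 := counter=10 r=(9,8) succ=(0,1) retry=(0,0)
4 | Q LOAD | counter=10 r=(9,10) succ=(0,1) retry=(0,0)
5 | Q CAS | counter=11 r=(9,10) succ=(0,2) retry=(0,0)
6 | P CAS | counter=11 r=(9,10) succ=(0,2) retry=(1,0)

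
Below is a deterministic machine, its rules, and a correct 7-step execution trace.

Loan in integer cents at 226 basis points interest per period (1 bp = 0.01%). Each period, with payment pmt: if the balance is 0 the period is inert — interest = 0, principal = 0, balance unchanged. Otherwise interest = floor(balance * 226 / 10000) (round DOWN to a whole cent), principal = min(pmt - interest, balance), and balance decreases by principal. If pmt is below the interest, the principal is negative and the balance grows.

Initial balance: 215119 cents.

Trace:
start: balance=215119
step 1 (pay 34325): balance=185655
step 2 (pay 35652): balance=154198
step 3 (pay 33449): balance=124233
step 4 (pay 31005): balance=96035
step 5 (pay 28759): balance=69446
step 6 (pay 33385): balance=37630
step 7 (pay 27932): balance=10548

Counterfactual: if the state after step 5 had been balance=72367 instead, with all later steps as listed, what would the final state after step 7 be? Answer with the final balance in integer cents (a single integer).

13602

state after step 5 := balance=72367
step 6 (pay 33385): balance=40617
step 7 (pay 27932): balance=13602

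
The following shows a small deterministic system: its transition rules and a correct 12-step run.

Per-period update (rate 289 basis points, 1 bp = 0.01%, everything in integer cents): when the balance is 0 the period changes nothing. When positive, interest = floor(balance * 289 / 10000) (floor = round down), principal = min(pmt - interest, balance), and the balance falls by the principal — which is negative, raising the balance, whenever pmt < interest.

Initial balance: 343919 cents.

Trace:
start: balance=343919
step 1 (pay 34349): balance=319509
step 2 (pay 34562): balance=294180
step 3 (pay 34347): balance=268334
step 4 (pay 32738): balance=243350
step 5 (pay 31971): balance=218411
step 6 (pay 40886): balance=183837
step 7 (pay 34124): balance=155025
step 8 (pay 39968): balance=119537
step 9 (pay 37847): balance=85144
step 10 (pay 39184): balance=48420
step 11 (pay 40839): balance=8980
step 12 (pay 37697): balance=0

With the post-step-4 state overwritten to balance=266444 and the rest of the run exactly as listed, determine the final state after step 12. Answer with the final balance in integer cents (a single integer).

state after step 4 := balance=266444
step 5 (pay 31971): balance=242173
step 6 (pay 40886): balance=208285
step 7 (pay 34124): balance=180180
step 8 (pay 39968): balance=145419
step 9 (pay 37847): balance=111774
step 10 (pay 39184): balance=75820
step 11 (pay 40839): balance=37172
step 12 (pay 37697): balance=549

549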